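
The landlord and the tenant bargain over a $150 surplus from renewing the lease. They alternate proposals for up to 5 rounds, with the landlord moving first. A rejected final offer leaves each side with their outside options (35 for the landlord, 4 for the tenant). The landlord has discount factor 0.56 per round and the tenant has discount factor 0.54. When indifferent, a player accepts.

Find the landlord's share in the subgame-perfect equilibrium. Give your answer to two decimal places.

Round 5 (the landlord proposes): the tenant gets 4 if talks fail, so the landlord offers 4 and keeps 146.
Round 4 (the tenant proposes): the landlord can get 146 next round, worth 0.56 × 146 = 81.76 now; the tenant offers that and keeps 68.24.
Round 3 (the landlord proposes): the tenant can get 68.24 next round, worth 0.54 × 68.24 = 36.8496 now. The landlord offers 36.8496 and keeps 150 − 36.8496 = 113.1504.
Round 2 (the tenant proposes): the landlord can get 113.1504 next round, worth 0.56 × 113.1504 = 63.364224 now, so the tenant offers 63.364224, keeping 86.635776.
Round 1 (the landlord proposes): the tenant can get 86.635776 next round, worth 0.54 × 86.635776 = 46.78331904 now; the landlord offers that and keeps 103.21668096.

103.22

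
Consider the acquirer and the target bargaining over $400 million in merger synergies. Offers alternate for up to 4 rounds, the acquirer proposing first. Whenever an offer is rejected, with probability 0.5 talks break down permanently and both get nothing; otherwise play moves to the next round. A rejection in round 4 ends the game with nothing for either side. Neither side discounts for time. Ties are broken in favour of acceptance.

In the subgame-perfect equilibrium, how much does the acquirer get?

250

Round 4 (the target proposes): the acquirer will accept anything ≥ 0, so the target offers 0 and keeps 400.
Round 3 (the acquirer proposes): rejecting gives the target an expected 0.5 × 400 = 200; the acquirer offers that and keeps 200.
Round 2 (the target proposes): rejecting gives the acquirer an expected 0.5 × 200 = 100. The target offers 100 and keeps 400 − 100 = 300.
Round 1 (the acquirer proposes): rejecting gives the target an expected 0.5 × 300 = 150. The acquirer offers 150 and keeps 400 − 150 = 250.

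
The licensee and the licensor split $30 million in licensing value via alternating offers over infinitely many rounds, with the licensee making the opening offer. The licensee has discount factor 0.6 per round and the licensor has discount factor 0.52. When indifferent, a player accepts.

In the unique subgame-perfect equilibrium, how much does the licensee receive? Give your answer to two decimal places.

Let x be the licensee's share when the licensee proposes and y be the licensor's share when the licensor proposes.
The licensor accepts iff offered ≥ 0.52·y, so x = 30 − 0.52y. Symmetrically y = 30 − 0.6x.
Substituting: x = 30 − 0.52(30 − 0.6x), giving x(1 − 0.6·0.52) = 30(1 − 0.52).
So x = 30 × 0.48 / 0.688 ≈ 20.9302, and the licensor receives 30 − x ≈ 9.0698.

20.93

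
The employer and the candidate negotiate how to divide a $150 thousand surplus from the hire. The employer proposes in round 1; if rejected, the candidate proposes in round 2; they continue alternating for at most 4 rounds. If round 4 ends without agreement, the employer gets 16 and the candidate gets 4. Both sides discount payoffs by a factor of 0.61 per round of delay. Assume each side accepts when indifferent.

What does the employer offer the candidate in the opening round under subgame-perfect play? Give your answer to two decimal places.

Round 4 (the candidate proposes): the employer gets 16 if talks fail, so the candidate offers 16 and keeps 134.
Round 3 (the employer proposes): the candidate can get 134 next round, worth 0.61 × 134 = 81.74 now. The employer offers 81.74 and keeps 150 − 81.74 = 68.26.
Round 2 (the candidate proposes): the employer can get 68.26 next round, worth 0.61 × 68.26 = 41.6386 now, so the candidate offers 41.6386, keeping 108.3614.
Round 1 (the employer proposes): the candidate can get 108.3614 next round, worth 0.61 × 108.3614 = 66.100454 now; the employer offers that and keeps 83.899546.

66.10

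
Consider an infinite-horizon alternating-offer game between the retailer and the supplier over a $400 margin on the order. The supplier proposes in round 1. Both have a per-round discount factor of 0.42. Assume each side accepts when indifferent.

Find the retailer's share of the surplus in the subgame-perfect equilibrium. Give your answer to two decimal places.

In a stationary SPE each proposer offers the other exactly their discounted continuation value.
If the supplier keeps x when proposing and the retailer keeps y when proposing, then x = 400 − 0.42y and y = 400 − 0.42x.
Solving: x = 400(1 − 0.42) / (1 − 0.42·0.42) = 232 / 0.8236 ≈ 281.6901.
The retailer gets 400 − 281.6901 ≈ 118.3099.

118.31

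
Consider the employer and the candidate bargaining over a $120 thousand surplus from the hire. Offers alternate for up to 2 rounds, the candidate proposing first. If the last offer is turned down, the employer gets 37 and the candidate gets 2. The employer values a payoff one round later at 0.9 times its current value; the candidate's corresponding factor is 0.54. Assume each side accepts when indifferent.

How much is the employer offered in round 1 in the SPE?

106.2

Round 2 (the employer proposes): the candidate gets 2 if talks fail, so the employer offers 2 and keeps 118.
Round 1 (the candidate proposes): the employer can get 118 next round, worth 0.9 × 118 = 106.2 now, so the candidate offers 106.2, keeping 13.8.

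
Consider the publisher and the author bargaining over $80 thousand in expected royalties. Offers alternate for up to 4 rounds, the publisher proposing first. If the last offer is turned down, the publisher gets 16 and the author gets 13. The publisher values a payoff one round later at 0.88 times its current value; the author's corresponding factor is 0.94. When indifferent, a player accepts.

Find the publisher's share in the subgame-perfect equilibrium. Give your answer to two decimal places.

21.21

By backward induction:
Round 4 (the author proposes): the publisher gets 16 if talks fail, so the author offers 16 and keeps 64.
Round 3 (the publisher proposes): the author can get 64 next round, worth 0.94 × 64 = 60.16 now. The publisher offers 60.16 and keeps 80 − 60.16 = 19.84.
Round 2 (the author proposes): the publisher can get 19.84 next round, worth 0.88 × 19.84 = 17.4592 now. The author offers 17.4592 and keeps 80 − 17.4592 = 62.5408.
Round 1 (the publisher proposes): the author can get 62.5408 next round, worth 0.94 × 62.5408 = 58.788352 now; the publisher offers that and keeps 21.211648.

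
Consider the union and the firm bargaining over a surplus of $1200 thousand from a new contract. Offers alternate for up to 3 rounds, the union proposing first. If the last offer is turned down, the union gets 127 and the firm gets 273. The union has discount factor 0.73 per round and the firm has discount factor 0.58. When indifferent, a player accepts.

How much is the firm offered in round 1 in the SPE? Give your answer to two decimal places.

303.51

Round 3 (the union proposes): the firm gets 273 if talks fail, so the union offers 273 and keeps 927.
Round 2 (the firm proposes): the union can get 927 next round, worth 0.73 × 927 = 676.71 now; the firm offers that and keeps 523.29.
Round 1 (the union proposes): the firm can get 523.29 next round, worth 0.58 × 523.29 = 303.5082 now; the union offers that and keeps 896.4918.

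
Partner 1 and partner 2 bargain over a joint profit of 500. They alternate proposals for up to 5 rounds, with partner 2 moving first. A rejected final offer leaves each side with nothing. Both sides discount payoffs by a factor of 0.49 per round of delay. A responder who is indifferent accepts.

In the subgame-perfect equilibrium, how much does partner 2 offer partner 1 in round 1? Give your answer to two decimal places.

Round 5 (partner 2 proposes): rejection yields 0 for partner 1; partner 2 offers 0 and keeps 500.
Round 4 (partner 1 proposes): partner 2 can get 500 next round, worth 0.49 × 500 = 245 now, so partner 1 offers 245, keeping 255.
Round 3 (partner 2 proposes): partner 1 can get 255 next round, worth 0.49 × 255 = 124.95 now. Partner 2 offers 124.95 and keeps 500 − 124.95 = 375.05.
Round 2 (partner 1 proposes): partner 2 can get 375.05 next round, worth 0.49 × 375.05 = 183.7745 now, so partner 1 offers 183.7745, keeping 316.2255.
Round 1 (partner 2 proposes): partner 1 can get 316.2255 next round, worth 0.49 × 316.2255 = 154.950495 now, so partner 2 offers 154.950495, keeping 345.049505.

154.95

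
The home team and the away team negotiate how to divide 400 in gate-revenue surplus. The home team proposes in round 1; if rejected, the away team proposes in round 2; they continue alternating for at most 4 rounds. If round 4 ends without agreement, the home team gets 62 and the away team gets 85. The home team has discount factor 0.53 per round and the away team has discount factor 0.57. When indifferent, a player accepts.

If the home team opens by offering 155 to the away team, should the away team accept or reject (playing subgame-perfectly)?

Work out the away team's continuation value if the offer is rejected.
Round 4 (the away team proposes): the home team gets 62 if talks fail, so the away team offers 62 and keeps 338.
Round 3 (the home team proposes): the away team can get 338 next round, worth 0.57 × 338 = 192.66 now; the home team offers that and keeps 207.34.
Round 2 (the away team proposes): the home team can get 207.34 next round, worth 0.53 × 207.34 = 109.8902 now; the away team offers that and keeps 290.1098.
So by rejecting in round 1, the away team gets 290.1098 next round, worth 0.57 × 290.1098 = 165.362586 now.
Offer 155 < 165.362586, so the away team rejects.

Reject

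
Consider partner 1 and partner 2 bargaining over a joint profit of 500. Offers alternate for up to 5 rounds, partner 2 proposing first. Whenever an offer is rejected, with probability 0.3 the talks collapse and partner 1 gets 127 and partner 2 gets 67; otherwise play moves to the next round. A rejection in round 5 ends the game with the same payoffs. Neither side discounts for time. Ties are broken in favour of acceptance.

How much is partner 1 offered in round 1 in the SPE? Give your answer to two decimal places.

222.75

Round 5 (partner 2 proposes): partner 1 gets 127 if talks fail, so partner 2 offers 127 and keeps 373.
Round 4 (partner 1 proposes): rejecting gives partner 2 an expected 0.7 × 373 + 0.3 × 67 = 281.2, so partner 1 offers 281.2, keeping 218.8.
Round 3 (partner 2 proposes): rejecting gives partner 1 an expected 0.7 × 218.8 + 0.3 × 127 = 191.26, so partner 2 offers 191.26, keeping 308.74.
Round 2 (partner 1 proposes): rejecting gives partner 2 an expected 0.7 × 308.74 + 0.3 × 67 = 236.218, so partner 1 offers 236.218, keeping 263.782.
Round 1 (partner 2 proposes): rejecting gives partner 1 an expected 0.7 × 263.782 + 0.3 × 127 = 222.7474, so partner 2 offers 222.7474, keeping 277.2526.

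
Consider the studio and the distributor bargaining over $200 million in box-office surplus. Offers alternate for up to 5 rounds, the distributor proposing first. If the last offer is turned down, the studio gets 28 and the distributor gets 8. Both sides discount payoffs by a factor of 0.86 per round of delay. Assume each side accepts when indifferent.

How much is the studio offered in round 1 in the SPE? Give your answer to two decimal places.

Round 5 (the distributor proposes): the studio gets 28 if talks fail, so the distributor offers 28 and keeps 172.
Round 4 (the studio proposes): the distributor can get 172 next round, worth 0.86 × 172 = 147.92 now. The studio offers 147.92 and keeps 200 − 147.92 = 52.08.
Round 3 (the distributor proposes): the studio can get 52.08 next round, worth 0.86 × 52.08 = 44.7888 now, so the distributor offers 44.7888, keeping 155.2112.
Round 2 (the studio proposes): the distributor can get 155.2112 next round, worth 0.86 × 155.2112 = 133.481632 now, so the studio offers 133.481632, keeping 66.518368.
Round 1 (the distributor proposes): the studio can get 66.518368 next round, worth 0.86 × 66.518368 = 57.20579648 now, so the distributor offers 57.20579648, keeping 142.79420352.

57.21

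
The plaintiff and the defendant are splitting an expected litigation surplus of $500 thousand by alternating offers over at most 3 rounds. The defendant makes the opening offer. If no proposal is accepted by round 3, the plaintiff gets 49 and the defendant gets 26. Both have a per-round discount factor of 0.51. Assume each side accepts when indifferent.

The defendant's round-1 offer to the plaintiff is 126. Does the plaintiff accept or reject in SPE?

Reject

Work out the plaintiff's continuation value if the offer is rejected.
Round 3 (the defendant proposes): the plaintiff gets 49 if talks fail, so the defendant offers 49 and keeps 451.
Round 2 (the plaintiff proposes): the defendant can get 451 next round, worth 0.51 × 451 = 230.01 now, so the plaintiff offers 230.01, keeping 269.99.
So by rejecting in round 1, the plaintiff gets 269.99 next round, worth 0.51 × 269.99 = 137.6949 now.
Offer 126 < 137.6949, so the plaintiff rejects.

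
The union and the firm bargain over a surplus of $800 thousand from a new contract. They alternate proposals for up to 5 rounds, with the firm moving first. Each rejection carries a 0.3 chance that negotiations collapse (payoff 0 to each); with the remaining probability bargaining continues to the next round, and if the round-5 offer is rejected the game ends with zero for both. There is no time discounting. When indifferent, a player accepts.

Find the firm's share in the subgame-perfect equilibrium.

549.68

Round 5 (the firm proposes): the union will accept anything ≥ 0, so the firm offers 0 and keeps 800.
Round 4 (the union proposes): rejecting gives the firm an expected 0.7 × 800 = 560; the union offers that and keeps 240.
Round 3 (the firm proposes): rejecting gives the union an expected 0.7 × 240 = 168, so the firm offers 168, keeping 632.
Round 2 (the union proposes): rejecting gives the firm an expected 0.7 × 632 = 442.4, so the union offers 442.4, keeping 357.6.
Round 1 (the firm proposes): rejecting gives the union an expected 0.7 × 357.6 = 250.32. The firm offers 250.32 and keeps 800 − 250.32 = 549.68.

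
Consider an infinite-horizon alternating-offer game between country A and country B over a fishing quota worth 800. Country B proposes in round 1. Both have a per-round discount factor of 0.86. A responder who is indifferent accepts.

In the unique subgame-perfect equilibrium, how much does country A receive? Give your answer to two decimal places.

In a stationary SPE each proposer offers the other exactly their discounted continuation value.
If country B keeps x when proposing and country A keeps y when proposing, then x = 800 − 0.86y and y = 800 − 0.86x.
Solving: x = 800(1 − 0.86) / (1 − 0.86·0.86) = 112 / 0.2604 ≈ 430.1075.
Country A gets 800 − 430.1075 ≈ 369.8925.

369.89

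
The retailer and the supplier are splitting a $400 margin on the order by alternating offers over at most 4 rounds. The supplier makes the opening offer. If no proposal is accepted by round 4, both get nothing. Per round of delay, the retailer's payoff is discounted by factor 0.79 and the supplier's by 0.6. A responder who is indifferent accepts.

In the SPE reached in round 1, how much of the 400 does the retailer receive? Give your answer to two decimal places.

Solve by backward induction from round 4.
Round 4 (the retailer proposes): rejection yields 0 for the supplier; the retailer offers 0 and keeps 400.
Round 3 (the supplier proposes): the retailer can get 400 next round, worth 0.79 × 400 = 316 now, so the supplier offers 316, keeping 84.
Round 2 (the retailer proposes): the supplier can get 84 next round, worth 0.6 × 84 = 50.4 now, so the retailer offers 50.4, keeping 349.6.
Round 1 (the supplier proposes): the retailer can get 349.6 next round, worth 0.79 × 349.6 = 276.184 now. The supplier offers 276.184 and keeps 400 − 276.184 = 123.816.

276.18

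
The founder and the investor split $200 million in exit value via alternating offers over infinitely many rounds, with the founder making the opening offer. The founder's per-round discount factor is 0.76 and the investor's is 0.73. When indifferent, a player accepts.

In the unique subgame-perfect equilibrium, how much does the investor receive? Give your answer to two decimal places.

78.71

In a stationary SPE each proposer offers the other exactly their discounted continuation value.
If the founder keeps x when proposing and the investor keeps y when proposing, then x = 200 − 0.73y and y = 200 − 0.76x.
Solving: x = 200(1 − 0.73) / (1 − 0.76·0.73) = 54 / 0.4452 ≈ 121.2938.
The investor gets 200 − 121.2938 ≈ 78.7062.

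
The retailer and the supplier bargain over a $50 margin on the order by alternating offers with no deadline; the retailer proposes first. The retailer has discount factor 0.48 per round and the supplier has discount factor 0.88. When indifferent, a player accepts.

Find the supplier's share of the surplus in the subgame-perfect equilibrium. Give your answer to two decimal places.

39.61

Let x be the retailer's share when the retailer proposes and y be the supplier's share when the supplier proposes.
The supplier accepts iff offered ≥ 0.88·y, so x = 50 − 0.88y. Symmetrically y = 50 − 0.48x.
Substituting: x = 50 − 0.88(50 − 0.48x), giving x(1 − 0.48·0.88) = 50(1 − 0.88).
So x = 50 × 0.12 / 0.5776 ≈ 10.3878, and the supplier receives 50 − x ≈ 39.6122.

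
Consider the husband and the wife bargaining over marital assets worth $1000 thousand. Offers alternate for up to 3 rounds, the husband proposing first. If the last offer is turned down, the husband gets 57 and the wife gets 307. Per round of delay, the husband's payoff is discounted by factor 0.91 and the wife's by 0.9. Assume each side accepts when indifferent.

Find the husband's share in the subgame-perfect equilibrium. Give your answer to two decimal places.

667.57

Work backward from the last round.
Round 3 (the husband proposes): the wife gets 307 if talks fail, so the husband offers 307 and keeps 693.
Round 2 (the wife proposes): the husband can get 693 next round, worth 0.91 × 693 = 630.63 now; the wife offers that and keeps 369.37.
Round 1 (the husband proposes): the wife can get 369.37 next round, worth 0.9 × 369.37 = 332.433 now, so the husband offers 332.433, keeping 667.567.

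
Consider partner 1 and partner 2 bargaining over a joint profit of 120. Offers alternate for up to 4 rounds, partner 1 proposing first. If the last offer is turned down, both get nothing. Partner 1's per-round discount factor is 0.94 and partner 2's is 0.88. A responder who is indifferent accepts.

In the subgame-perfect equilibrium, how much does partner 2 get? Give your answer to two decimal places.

93.69

By backward induction:
Round 4 (partner 2 proposes): rejection yields 0 for partner 1; partner 2 offers 0 and keeps 120.
Round 3 (partner 1 proposes): partner 2 can get 120 next round, worth 0.88 × 120 = 105.6 now. Partner 1 offers 105.6 and keeps 120 − 105.6 = 14.4.
Round 2 (partner 2 proposes): partner 1 can get 14.4 next round, worth 0.94 × 14.4 = 13.536 now. Partner 2 offers 13.536 and keeps 120 − 13.536 = 106.464.
Round 1 (partner 1 proposes): partner 2 can get 106.464 next round, worth 0.88 × 106.464 = 93.68832 now; partner 1 offers that and keeps 26.31168.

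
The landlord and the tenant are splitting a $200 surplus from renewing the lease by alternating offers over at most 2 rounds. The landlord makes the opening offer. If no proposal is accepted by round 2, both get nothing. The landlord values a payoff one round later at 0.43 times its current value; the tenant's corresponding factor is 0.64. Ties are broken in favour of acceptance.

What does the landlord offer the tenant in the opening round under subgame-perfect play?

Round 2 (the tenant proposes): the landlord will accept anything ≥ 0, so the tenant offers 0 and keeps 200.
Round 1 (the landlord proposes): the tenant can get 200 next round, worth 0.64 × 200 = 128 now. The landlord offers 128 and keeps 200 − 128 = 72.

128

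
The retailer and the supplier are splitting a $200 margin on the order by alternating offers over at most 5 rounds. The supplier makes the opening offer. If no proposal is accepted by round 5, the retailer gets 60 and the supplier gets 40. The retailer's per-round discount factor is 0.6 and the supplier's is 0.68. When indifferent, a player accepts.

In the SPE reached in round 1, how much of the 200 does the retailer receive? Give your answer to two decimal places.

64.06

Work backward from the last round.
Round 5 (the supplier proposes): the retailer gets 60 if talks fail, so the supplier offers 60 and keeps 140.
Round 4 (the retailer proposes): the supplier can get 140 next round, worth 0.68 × 140 = 95.2 now. The retailer offers 95.2 and keeps 200 − 95.2 = 104.8.
Round 3 (the supplier proposes): the retailer can get 104.8 next round, worth 0.6 × 104.8 = 62.88 now. The supplier offers 62.88 and keeps 200 − 62.88 = 137.12.
Round 2 (the retailer proposes): the supplier can get 137.12 next round, worth 0.68 × 137.12 = 93.2416 now. The retailer offers 93.2416 and keeps 200 − 93.2416 = 106.7584.
Round 1 (the supplier proposes): the retailer can get 106.7584 next round, worth 0.6 × 106.7584 = 64.05504 now; the supplier offers that and keeps 135.94496.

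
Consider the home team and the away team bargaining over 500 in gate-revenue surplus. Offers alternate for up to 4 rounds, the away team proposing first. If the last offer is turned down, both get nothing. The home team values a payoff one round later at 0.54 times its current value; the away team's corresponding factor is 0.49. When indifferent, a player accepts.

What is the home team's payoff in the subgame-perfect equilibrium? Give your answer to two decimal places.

209.14

Round 4 (the home team proposes): the away team will accept anything ≥ 0, so the home team offers 0 and keeps 500.
Round 3 (the away team proposes): the home team can get 500 next round, worth 0.54 × 500 = 270 now. The away team offers 270 and keeps 500 − 270 = 230.
Round 2 (the home team proposes): the away team can get 230 next round, worth 0.49 × 230 = 112.7 now, so the home team offers 112.7, keeping 387.3.
Round 1 (the away team proposes): the home team can get 387.3 next round, worth 0.54 × 387.3 = 209.142 now, so the away team offers 209.142, keeping 290.858.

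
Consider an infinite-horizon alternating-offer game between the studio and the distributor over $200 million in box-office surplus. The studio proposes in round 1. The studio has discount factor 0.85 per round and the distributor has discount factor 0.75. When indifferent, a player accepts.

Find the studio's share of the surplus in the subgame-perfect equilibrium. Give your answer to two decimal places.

137.93

When the studio proposes, the distributor accepts any offer worth at least 0.75 times what the distributor would get by proposing next round; and vice versa.
This gives x = 200 − 0.75y and y = 200 − 0.85x, where x and y are each side's share when it proposes.
Hence (1 − 0.75·0.85)x = 200(1 − 0.75), i.e. 0.3625·x = 50.
x ≈ 137.9310; the distributor's share is 200 − x ≈ 62.0690.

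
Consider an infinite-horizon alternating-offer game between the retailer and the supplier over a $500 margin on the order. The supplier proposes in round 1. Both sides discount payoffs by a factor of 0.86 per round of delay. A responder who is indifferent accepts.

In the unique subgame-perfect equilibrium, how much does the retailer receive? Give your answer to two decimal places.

When the supplier proposes, the retailer accepts any offer worth at least 0.86 times what the retailer would get by proposing next round; and vice versa.
This gives x = 500 − 0.86y and y = 500 − 0.86x, where x and y are each side's share when it proposes.
Hence (1 − 0.86·0.86)x = 500(1 − 0.86), i.e. 0.2604·x = 70.
x ≈ 268.8172; the retailer's share is 500 − x ≈ 231.1828.

231.18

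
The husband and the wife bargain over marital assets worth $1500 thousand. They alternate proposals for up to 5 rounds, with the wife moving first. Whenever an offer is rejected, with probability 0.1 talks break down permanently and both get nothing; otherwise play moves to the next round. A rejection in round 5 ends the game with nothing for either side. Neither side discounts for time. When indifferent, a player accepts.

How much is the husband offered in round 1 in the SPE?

244.35

By backward induction:
Round 5 (the wife proposes): the husband will accept anything ≥ 0, so the wife offers 0 and keeps 1500.
Round 4 (the husband proposes): rejecting gives the wife an expected 0.9 × 1500 = 1350. The husband offers 1350 and keeps 1500 − 1350 = 150.
Round 3 (the wife proposes): rejecting gives the husband an expected 0.9 × 150 = 135, so the wife offers 135, keeping 1365.
Round 2 (the husband proposes): rejecting gives the wife an expected 0.9 × 1365 = 1228.5, so the husband offers 1228.5, keeping 271.5.
Round 1 (the wife proposes): rejecting gives the husband an expected 0.9 × 271.5 = 244.35, so the wife offers 244.35, keeping 1255.65.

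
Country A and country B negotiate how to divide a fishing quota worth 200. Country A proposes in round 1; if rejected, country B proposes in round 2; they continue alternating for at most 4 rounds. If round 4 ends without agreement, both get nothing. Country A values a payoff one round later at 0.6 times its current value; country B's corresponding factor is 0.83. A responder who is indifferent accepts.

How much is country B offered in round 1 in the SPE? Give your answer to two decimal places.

149.07

Solve by backward induction from round 4.
Round 4 (country B proposes): rejection yields 0 for country A; country B offers 0 and keeps 200.
Round 3 (country A proposes): country B can get 200 next round, worth 0.83 × 200 = 166 now; country A offers that and keeps 34.
Round 2 (country B proposes): country A can get 34 next round, worth 0.6 × 34 = 20.4 now; country B offers that and keeps 179.6.
Round 1 (country A proposes): country B can get 179.6 next round, worth 0.83 × 179.6 = 149.068 now; country A offers that and keeps 50.932.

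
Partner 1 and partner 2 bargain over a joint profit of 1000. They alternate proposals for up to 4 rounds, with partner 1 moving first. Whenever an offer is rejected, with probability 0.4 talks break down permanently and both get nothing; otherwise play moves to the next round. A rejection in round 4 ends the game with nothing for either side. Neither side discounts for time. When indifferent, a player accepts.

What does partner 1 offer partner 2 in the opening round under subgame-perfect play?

456

By backward induction:
Round 4 (partner 2 proposes): partner 1 will accept anything ≥ 0, so partner 2 offers 0 and keeps 1000.
Round 3 (partner 1 proposes): rejecting gives partner 2 an expected 0.6 × 1000 = 600. Partner 1 offers 600 and keeps 1000 − 600 = 400.
Round 2 (partner 2 proposes): rejecting gives partner 1 an expected 0.6 × 400 = 240; partner 2 offers that and keeps 760.
Round 1 (partner 1 proposes): rejecting gives partner 2 an expected 0.6 × 760 = 456; partner 1 offers that and keeps 544.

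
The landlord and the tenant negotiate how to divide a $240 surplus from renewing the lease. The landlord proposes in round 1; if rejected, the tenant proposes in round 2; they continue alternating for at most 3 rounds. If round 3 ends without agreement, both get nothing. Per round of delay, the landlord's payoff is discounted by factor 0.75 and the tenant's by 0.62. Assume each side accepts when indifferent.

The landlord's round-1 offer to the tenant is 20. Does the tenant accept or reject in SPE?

Round 3 (the landlord proposes): the tenant will accept anything ≥ 0, so the landlord offers 0 and keeps 240.
Round 2 (the tenant proposes): the landlord can get 240 next round, worth 0.75 × 240 = 180 now; the tenant offers that and keeps 60.
So by rejecting in round 1, the tenant gets 60 next round, worth 0.62 × 60 = 37.2 now.
Offer 20 < 37.2, so the tenant rejects.

Reject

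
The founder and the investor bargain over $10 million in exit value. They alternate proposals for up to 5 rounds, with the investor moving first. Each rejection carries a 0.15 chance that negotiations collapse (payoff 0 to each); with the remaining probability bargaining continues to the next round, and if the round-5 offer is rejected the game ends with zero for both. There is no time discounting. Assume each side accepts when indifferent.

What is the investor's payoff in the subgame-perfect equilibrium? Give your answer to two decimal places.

7.80

By backward induction:
Round 5 (the investor proposes): rejection yields 0 for the founder; the investor offers 0 and keeps 10.
Round 4 (the founder proposes): rejecting gives the investor an expected 0.85 × 10 = 8.5, so the founder offers 8.5, keeping 1.5.
Round 3 (the investor proposes): rejecting gives the founder an expected 0.85 × 1.5 = 1.275. The investor offers 1.275 and keeps 10 − 1.275 = 8.725.
Round 2 (the founder proposes): rejecting gives the investor an expected 0.85 × 8.725 = 7.41625. The founder offers 7.41625 and keeps 10 − 7.41625 = 2.58375.
Round 1 (the investor proposes): rejecting gives the founder an expected 0.85 × 2.58375 = 2.1961875, so the investor offers 2.1961875, keeping 7.8038125.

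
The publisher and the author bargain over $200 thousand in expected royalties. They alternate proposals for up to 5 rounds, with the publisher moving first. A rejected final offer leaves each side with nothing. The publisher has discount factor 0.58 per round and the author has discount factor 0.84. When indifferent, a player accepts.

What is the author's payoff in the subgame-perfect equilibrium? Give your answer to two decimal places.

104.94

Round 5 (the publisher proposes): the author will accept anything ≥ 0, so the publisher offers 0 and keeps 200.
Round 4 (the author proposes): the publisher can get 200 next round, worth 0.58 × 200 = 116 now; the author offers that and keeps 84.
Round 3 (the publisher proposes): the author can get 84 next round, worth 0.84 × 84 = 70.56 now. The publisher offers 70.56 and keeps 200 − 70.56 = 129.44.
Round 2 (the author proposes): the publisher can get 129.44 next round, worth 0.58 × 129.44 = 75.0752 now, so the author offers 75.0752, keeping 124.9248.
Round 1 (the publisher proposes): the author can get 124.9248 next round, worth 0.84 × 124.9248 = 104.936832 now. The publisher offers 104.936832 and keeps 200 − 104.936832 = 95.063168.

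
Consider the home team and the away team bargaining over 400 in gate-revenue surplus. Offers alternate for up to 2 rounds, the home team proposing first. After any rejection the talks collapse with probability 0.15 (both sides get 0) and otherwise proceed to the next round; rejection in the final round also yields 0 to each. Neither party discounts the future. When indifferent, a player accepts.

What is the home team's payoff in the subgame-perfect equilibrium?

60

Round 2 (the away team proposes): rejection yields 0 for the home team; the away team offers 0 and keeps 400.
Round 1 (the home team proposes): rejecting gives the away team an expected 0.85 × 400 = 340; the home team offers that and keeps 60.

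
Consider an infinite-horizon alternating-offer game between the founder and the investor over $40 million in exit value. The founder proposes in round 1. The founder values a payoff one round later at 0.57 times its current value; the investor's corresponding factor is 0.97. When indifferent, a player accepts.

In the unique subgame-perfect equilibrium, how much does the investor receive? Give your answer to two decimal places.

37.32

In a stationary SPE each proposer offers the other exactly their discounted continuation value.
If the founder keeps x when proposing and the investor keeps y when proposing, then x = 40 − 0.97y and y = 40 − 0.57x.
Solving: x = 40(1 − 0.97) / (1 − 0.57·0.97) = 1.2 / 0.4471 ≈ 2.6840.
The investor gets 40 − 2.6840 ≈ 37.3160.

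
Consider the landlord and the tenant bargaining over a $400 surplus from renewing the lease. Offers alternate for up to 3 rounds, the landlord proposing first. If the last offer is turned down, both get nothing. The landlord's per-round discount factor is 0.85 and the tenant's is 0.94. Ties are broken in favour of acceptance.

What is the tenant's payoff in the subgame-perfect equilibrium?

Round 3 (the landlord proposes): the tenant will accept anything ≥ 0, so the landlord offers 0 and keeps 400.
Round 2 (the tenant proposes): the landlord can get 400 next round, worth 0.85 × 400 = 340 now; the tenant offers that and keeps 60.
Round 1 (the landlord proposes): the tenant can get 60 next round, worth 0.94 × 60 = 56.4 now. The landlord offers 56.4 and keeps 400 − 56.4 = 343.6.

56.4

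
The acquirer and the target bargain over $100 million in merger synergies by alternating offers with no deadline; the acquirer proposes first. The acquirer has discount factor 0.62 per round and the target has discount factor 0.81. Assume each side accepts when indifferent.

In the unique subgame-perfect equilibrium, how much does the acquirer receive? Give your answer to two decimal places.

38.17

Let x be the acquirer's share when the acquirer proposes and y be the target's share when the target proposes.
The target accepts iff offered ≥ 0.81·y, so x = 100 − 0.81y. Symmetrically y = 100 − 0.62x.
Substituting: x = 100 − 0.81(100 − 0.62x), giving x(1 − 0.62·0.81) = 100(1 − 0.81).
So x = 100 × 0.19 / 0.4978 ≈ 38.1679, and the target receives 100 − x ≈ 61.8321.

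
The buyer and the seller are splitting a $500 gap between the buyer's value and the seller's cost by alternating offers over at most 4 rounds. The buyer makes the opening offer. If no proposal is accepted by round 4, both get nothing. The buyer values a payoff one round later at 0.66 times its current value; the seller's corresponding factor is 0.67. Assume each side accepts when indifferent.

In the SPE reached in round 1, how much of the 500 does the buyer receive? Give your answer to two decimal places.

237.96

By backward induction:
Round 4 (the seller proposes): the buyer will accept anything ≥ 0, so the seller offers 0 and keeps 500.
Round 3 (the buyer proposes): the seller can get 500 next round, worth 0.67 × 500 = 335 now. The buyer offers 335 and keeps 500 − 335 = 165.
Round 2 (the seller proposes): the buyer can get 165 next round, worth 0.66 × 165 = 108.9 now. The seller offers 108.9 and keeps 500 − 108.9 = 391.1.
Round 1 (the buyer proposes): the seller can get 391.1 next round, worth 0.67 × 391.1 = 262.037 now, so the buyer offers 262.037, keeping 237.963.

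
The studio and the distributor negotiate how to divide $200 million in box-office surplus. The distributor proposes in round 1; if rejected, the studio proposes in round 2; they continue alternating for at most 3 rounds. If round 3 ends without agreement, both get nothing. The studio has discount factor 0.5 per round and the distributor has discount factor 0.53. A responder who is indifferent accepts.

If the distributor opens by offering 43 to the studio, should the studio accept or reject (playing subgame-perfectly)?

Round 3 (the distributor proposes): the studio will accept anything ≥ 0, so the distributor offers 0 and keeps 200.
Round 2 (the studio proposes): the distributor can get 200 next round, worth 0.53 × 200 = 106 now. The studio offers 106 and keeps 200 − 106 = 94.
So by rejecting in round 1, the studio gets 94 next round, worth 0.5 × 94 = 47 now.
Offer 43 < 47, so the studio rejects.

Reject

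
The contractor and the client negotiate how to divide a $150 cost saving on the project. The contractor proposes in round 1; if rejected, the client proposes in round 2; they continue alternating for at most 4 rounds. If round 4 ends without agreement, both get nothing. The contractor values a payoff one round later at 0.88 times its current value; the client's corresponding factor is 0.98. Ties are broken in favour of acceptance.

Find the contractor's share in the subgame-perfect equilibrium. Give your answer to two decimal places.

5.59

By backward induction:
Round 4 (the client proposes): the contractor will accept anything ≥ 0, so the client offers 0 and keeps 150.
Round 3 (the contractor proposes): the client can get 150 next round, worth 0.98 × 150 = 147 now. The contractor offers 147 and keeps 150 − 147 = 3.
Round 2 (the client proposes): the contractor can get 3 next round, worth 0.88 × 3 = 2.64 now; the client offers that and keeps 147.36.
Round 1 (the contractor proposes): the client can get 147.36 next round, worth 0.98 × 147.36 = 144.4128 now, so the contractor offers 144.4128, keeping 5.5872.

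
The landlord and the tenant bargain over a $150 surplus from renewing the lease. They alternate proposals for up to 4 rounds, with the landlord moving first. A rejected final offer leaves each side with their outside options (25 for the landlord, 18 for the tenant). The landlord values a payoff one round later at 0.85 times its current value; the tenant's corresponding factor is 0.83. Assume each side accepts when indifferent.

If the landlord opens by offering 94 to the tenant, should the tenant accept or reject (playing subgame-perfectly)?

Round 4 (the tenant proposes): the landlord gets 25 if talks fail, so the tenant offers 25 and keeps 125.
Round 3 (the landlord proposes): the tenant can get 125 next round, worth 0.83 × 125 = 103.75 now, so the landlord offers 103.75, keeping 46.25.
Round 2 (the tenant proposes): the landlord can get 46.25 next round, worth 0.85 × 46.25 = 39.3125 now, so the tenant offers 39.3125, keeping 110.6875.
So by rejecting in round 1, the tenant gets 110.6875 next round, worth 0.83 × 110.6875 = 91.870625 now.
Offer 94 ≥ 91.870625, so the tenant accepts.

Accept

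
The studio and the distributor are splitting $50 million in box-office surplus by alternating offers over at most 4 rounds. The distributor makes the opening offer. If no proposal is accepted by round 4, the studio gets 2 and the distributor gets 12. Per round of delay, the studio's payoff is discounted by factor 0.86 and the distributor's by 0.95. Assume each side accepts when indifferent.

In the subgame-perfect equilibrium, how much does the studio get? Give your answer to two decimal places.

28.85

Solve by backward induction from round 4.
Round 4 (the studio proposes): the distributor gets 12 if talks fail, so the studio offers 12 and keeps 38.
Round 3 (the distributor proposes): the studio can get 38 next round, worth 0.86 × 38 = 32.68 now, so the distributor offers 32.68, keeping 17.32.
Round 2 (the studio proposes): the distributor can get 17.32 next round, worth 0.95 × 17.32 = 16.454 now. The studio offers 16.454 and keeps 50 − 16.454 = 33.546.
Round 1 (the distributor proposes): the studio can get 33.546 next round, worth 0.86 × 33.546 = 28.84956 now, so the distributor offers 28.84956, keeping 21.15044.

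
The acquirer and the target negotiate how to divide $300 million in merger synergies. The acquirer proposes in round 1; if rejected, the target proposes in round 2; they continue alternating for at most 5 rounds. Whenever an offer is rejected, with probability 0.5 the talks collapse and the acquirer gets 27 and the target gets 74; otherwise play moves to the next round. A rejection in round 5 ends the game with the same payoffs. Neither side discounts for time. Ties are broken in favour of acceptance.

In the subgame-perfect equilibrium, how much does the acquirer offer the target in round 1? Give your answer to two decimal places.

By backward induction:
Round 5 (the acquirer proposes): the target gets 74 if talks fail, so the acquirer offers 74 and keeps 226.
Round 4 (the target proposes): rejecting gives the acquirer an expected 0.5 × 226 + 0.5 × 27 = 126.5, so the target offers 126.5, keeping 173.5.
Round 3 (the acquirer proposes): rejecting gives the target an expected 0.5 × 173.5 + 0.5 × 74 = 123.75, so the acquirer offers 123.75, keeping 176.25.
Round 2 (the target proposes): rejecting gives the acquirer an expected 0.5 × 176.25 + 0.5 × 27 = 101.625. The target offers 101.625 and keeps 300 − 101.625 = 198.375.
Round 1 (the acquirer proposes): rejecting gives the target an expected 0.5 × 198.375 + 0.5 × 74 = 136.1875, so the acquirer offers 136.1875, keeping 163.8125.

136.19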